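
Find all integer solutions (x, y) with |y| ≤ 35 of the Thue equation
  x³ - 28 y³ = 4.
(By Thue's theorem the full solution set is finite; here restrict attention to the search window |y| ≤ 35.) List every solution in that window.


The equation is x³ - 28y³ = 4. For fixed y, x³ = 28·y³ + 4, so a solution requires the RHS to be a perfect cube.
Strategy: iterate y from -35 to 35, compute RHS = 28·y³ + 4, and check whether it is a (positive or negative) perfect cube.
Check small values of y:
  y = 0: RHS = 4 is not a perfect cube.
  y = 1: RHS = 32 is not a perfect cube.
  y = -1: RHS = -24 is not a perfect cube.
  y = 2: RHS = 228 is not a perfect cube.
  y = -2: RHS = -220 is not a perfect cube.
  y = 3: RHS = 760 is not a perfect cube.
  y = -3: RHS = -752 is not a perfect cube.
Continuing the search up to |y| = 35 finds no solutions either.
No (x, y) in the scanned range satisfies the equation.

No integer solutions with |y| ≤ 35.


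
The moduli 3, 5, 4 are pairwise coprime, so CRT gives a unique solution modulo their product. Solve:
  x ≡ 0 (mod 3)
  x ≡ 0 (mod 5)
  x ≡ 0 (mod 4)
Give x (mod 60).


Moduli 3, 5, 4 are pairwise coprime; by CRT there is a unique solution modulo M = 3 · 5 · 4 = 60.
Solve pairwise, accumulating the modulus:
  Start with x ≡ 0 (mod 3).
  Combine with x ≡ 0 (mod 5): since gcd(3, 5) = 1, we get a unique residue mod 15.
    Write x = 0 + 3·t and substitute into x ≡ 0 (mod 5): 3·t ≡ 0 − 0 = 0 (mod 5).
    The inverse of 3 mod 5 is 2 (since 3·2 = 6 = 1·5 + 1), so t ≡ 2·0 = 0 ≡ 0 (mod 5).
    Then x = 0 + 3·0 = 0, valid modulo lcm(3, 5) = 15: x ≡ 0 (mod 15).
  Combine with x ≡ 0 (mod 4): since gcd(15, 4) = 1, we get a unique residue mod 60.
    Write x = 0 + 15·t and substitute into x ≡ 0 (mod 4): 15·t ≡ 0 − 0 = 0 (mod 4).
    Reduce coefficients mod 4: 3·t ≡ 0 (mod 4).
    The inverse of 3 mod 4 is 3 (since 3·3 = 9 = 2·4 + 1), so t ≡ 3·0 = 0 ≡ 0 (mod 4).
    Then x = 0 + 15·0 = 0, valid modulo lcm(15, 4) = 60: x ≡ 0 (mod 60).
Verify: 0 mod 3 = 0 ✓, 0 mod 5 = 0 ✓, 0 mod 4 = 0 ✓.

x ≡ 0 (mod 60).


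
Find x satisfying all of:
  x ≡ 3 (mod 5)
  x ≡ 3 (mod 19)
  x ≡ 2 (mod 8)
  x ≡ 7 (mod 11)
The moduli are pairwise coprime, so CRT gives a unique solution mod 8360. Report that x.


Product of moduli M = 5 · 19 · 8 · 11 = 8360.
Merge one congruence at a time:
  Start: x ≡ 3 (mod 5).
  Combine with x ≡ 3 (mod 19); new modulus lcm = 95.
    Write x = 3 + 5·t and substitute into x ≡ 3 (mod 19): 5·t ≡ 3 − 3 = 0 (mod 19).
    The inverse of 5 mod 19 is 4 (since 5·4 = 20 = 1·19 + 1), so t ≡ 4·0 = 0 ≡ 0 (mod 19).
    Then x = 3 + 5·0 = 3, valid modulo lcm(5, 19) = 95: x ≡ 3 (mod 95).
  Combine with x ≡ 2 (mod 8); new modulus lcm = 760.
    Write x = 3 + 95·t and substitute into x ≡ 2 (mod 8): 95·t ≡ 2 − 3 = -1 (mod 8).
    Reduce coefficients mod 8: 7·t ≡ 7 (mod 8).
    The inverse of 7 mod 8 is 7 (since 7·7 = 49 = 6·8 + 1), so t ≡ 7·7 = 49 ≡ 1 (mod 8).
    Then x = 3 + 95·1 = 98, valid modulo lcm(95, 8) = 760: x ≡ 98 (mod 760).
  Combine with x ≡ 7 (mod 11); new modulus lcm = 8360.
    Write x = 98 + 760·t and substitute into x ≡ 7 (mod 11): 760·t ≡ 7 − 98 = -91 (mod 11).
    Reduce coefficients mod 11: 1·t ≡ 8 (mod 11).
    So t ≡ 8 (mod 11).
    Then x = 98 + 760·8 = 6178, valid modulo lcm(760, 11) = 8360: x ≡ 6178 (mod 8360).
Verify against each original: 6178 mod 5 = 3, 6178 mod 19 = 3, 6178 mod 8 = 2, 6178 mod 11 = 7.

x ≡ 6178 (mod 8360).


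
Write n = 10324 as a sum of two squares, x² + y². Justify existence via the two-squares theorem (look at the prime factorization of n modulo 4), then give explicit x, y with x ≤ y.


Step 1: Factor n = 10324 = 2^2 · 29 · 89.
Step 2: Check the mod-4 condition on each prime factor: 2 = 2 (special); 29 ≡ 1 (mod 4), exponent 1; 89 ≡ 1 (mod 4), exponent 1.
All primes ≡ 3 (mod 4) appear to even exponent (or don't appear), so by the two-squares theorem n IS expressible as a sum of two squares.
Step 3: Build a representation. Group n = k² · m with k = 2 and m = 29 · 89 = 2581 (a product of primes ≡ 1 (mod 4)); a representation of m scales to one of n via (k·x)² + (k·y)² = k²(x² + y²). Each prime p ≡ 1 (mod 4) is itself a sum of two squares; find a² by testing p − a² for a perfect square:
  29: 29 − 1² = 28, 29 − 2² = 25 = 5² ⇒ 29 = 2² + 5².
  89: 89 − 1² = 88, 89 − 2² = 85, 89 − 3² = 80, 89 − 4² = 73, 89 − 5² = 64 = 8² ⇒ 89 = 5² + 8².
  Combine using the Brahmagupta–Fibonacci identity (a² + b²)(c² + d²) = (ac − bd)² + (ad + bc)² = (ac + bd)² + (ad − bc)²:
  29 · 89 = 2581: from (2² + 5²)(5² + 8²), take (2·5 − 5·8, 2·8 + 5·5) = (10 − 40, 16 + 25) = (-30, 41); dropping signs (only squares matter) gives (30, 41); check 30² + 41² = 900 + 1681 = 2581 ✓.
  Scale by k = 2: (2·30, 2·41) = (60, 82).
Step 4: Order so x ≤ y and verify: 60² + 82² = 3600 + 6724 = 10324 = n. ✓

n = 10324 = 60² + 82² (one valid representation with x ≤ y).


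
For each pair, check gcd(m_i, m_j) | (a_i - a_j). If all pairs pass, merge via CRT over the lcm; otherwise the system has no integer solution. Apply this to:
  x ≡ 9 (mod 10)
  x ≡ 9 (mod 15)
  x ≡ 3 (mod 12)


Moduli 10, 15, 12 are not pairwise coprime, so CRT works modulo lcm(m_i) when all pairwise compatibility conditions hold.
Pairwise compatibility: gcd(m_i, m_j) must divide a_i - a_j for every pair.
Merge one congruence at a time:
  Start: x ≡ 9 (mod 10).
  Combine with x ≡ 9 (mod 15): gcd(10, 15) = 5; 9 - 9 = 0, which IS divisible by 5, so compatible.
    Write x = 9 + 10·t and substitute into x ≡ 9 (mod 15): 10·t ≡ 9 − 9 = 0 (mod 15).
    Divide the congruence (and modulus) by g = 5: 2·t ≡ 0 (mod 3).
    The inverse of 2 mod 3 is 2 (since 2·2 = 4 = 1·3 + 1), so t ≡ 2·0 = 0 ≡ 0 (mod 3).
    Then x = 9 + 10·0 = 9, valid modulo lcm(10, 15) = 30: x ≡ 9 (mod 30).
  Combine with x ≡ 3 (mod 12): gcd(30, 12) = 6; 3 - 9 = -6, which IS divisible by 6, so compatible.
    Write x = 9 + 30·t and substitute into x ≡ 3 (mod 12): 30·t ≡ 3 − 9 = -6 (mod 12).
    Divide the congruence (and modulus) by g = 6: 5·t ≡ -1 (mod 2).
    Reduce coefficients mod 2: 1·t ≡ 1 (mod 2).
    So t ≡ 1 (mod 2).
    Then x = 9 + 30·1 = 39, valid modulo lcm(30, 12) = 60: x ≡ 39 (mod 60).
Verify: 39 mod 10 = 9, 39 mod 15 = 9, 39 mod 12 = 3.

x ≡ 39 (mod 60).


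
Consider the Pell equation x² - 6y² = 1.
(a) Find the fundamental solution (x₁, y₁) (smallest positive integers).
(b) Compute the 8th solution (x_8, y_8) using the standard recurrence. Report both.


Step 1: Find the fundamental solution (x₁, y₁) of x² - 6y² = 1.
  Expand √6 as a continued fraction. a₀ = ⌊√6⌋ = 2; iterate m_{k+1} = d_k·a_k − m_k, d_{k+1} = (6 − m_{k+1}²)/d_k, a_{k+1} = ⌊(a₀ + m_{k+1})/d_{k+1}⌋ (starting m₀ = 0, d₀ = 1), with convergents p_k = a_k·p_{k-1} + p_{k-2}, q_k = a_k·q_{k-1} + q_{k-2} (p₋₁ = 1, q₋₁ = 0):
  k = 0: a₀ = 2; p₀/q₀ = 2/1; p₀² − 6·q₀² = 4 − 6 = -2.
  k = 1: m = 2, d = 2, a = ⌊(2 + 2)/2⌋ = 2; p/q = (2·2 + 1)/(2·1 + 0) = 5/2; p² − 6·q² = 25 − 24 = 1.
  The first convergent with p² − 6·q² = 1 gives the fundamental solution (x₁, y₁) = (5, 2).
Step 2: Apply the recurrence (x_{n+1}, y_{n+1}) = (x₁x_n + 6y₁y_n, x₁y_n + y₁x_n) repeatedly.
  From (x_1, y_1) = (5, 2): x_2 = 5·5 + 6·2·2 = 49; y_2 = 5·2 + 2·5 = 20.
  From (x_2, y_2) = (49, 20): x_3 = 5·49 + 6·2·20 = 485; y_3 = 5·20 + 2·49 = 198.
  From (x_3, y_3) = (485, 198): x_4 = 5·485 + 6·2·198 = 4801; y_4 = 5·198 + 2·485 = 1960.
  From (x_4, y_4) = (4801, 1960): x_5 = 5·4801 + 6·2·1960 = 47525; y_5 = 5·1960 + 2·4801 = 19402.
  From (x_5, y_5) = (47525, 19402): x_6 = 5·47525 + 6·2·19402 = 470449; y_6 = 5·19402 + 2·47525 = 192060.
  From (x_6, y_6) = (470449, 192060): x_7 = 5·470449 + 6·2·192060 = 4656965; y_7 = 5·192060 + 2·470449 = 1901198.
  From (x_7, y_7) = (4656965, 1901198): x_8 = 5·4656965 + 6·2·1901198 = 46099201; y_8 = 5·1901198 + 2·4656965 = 18819920.
Step 3: Verify x_8² - 6·y_8² = 2125136332838401 - 2125136332838400 = 1 (should be 1). ✓

(x_1, y_1) = (5, 2); (x_8, y_8) = (46099201, 18819920).


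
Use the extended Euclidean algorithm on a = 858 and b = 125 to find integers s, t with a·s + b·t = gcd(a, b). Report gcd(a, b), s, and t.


Euclidean algorithm on (858, 125) — divide until remainder is 0:
  858 = 6 · 125 + 108
  125 = 1 · 108 + 17
  108 = 6 · 17 + 6
  17 = 2 · 6 + 5
  6 = 1 · 5 + 1
  5 = 5 · 1 + 0
gcd(858, 125) = 1.
Track Bezout coefficients alongside the remainders: start with r₀ = 858 = a·1 + b·0 (s = 1, t = 0) and r₁ = 125 = a·0 + b·1 (s = 0, t = 1); each new remainder r_{k+1} = r_{k-1} − q_k·r_k inherits s_{k+1} = s_{k-1} − q_k·s_k, t_{k+1} = t_{k-1} − q_k·t_k, so r_k = a·s_k + b·t_k at every step:
  q = 6: r = 108, s = 1 − 6·0 = 1, t = 0 − 6·1 = -6  (check: 858·1 + 125·(-6) = 108)
  q = 1: r = 17, s = 0 − 1·1 = -1, t = 1 − 1·(-6) = 7  (check: 858·(-1) + 125·7 = 17)
  q = 6: r = 6, s = 1 − 6·(-1) = 7, t = -6 − 6·7 = -48  (check: 858·7 + 125·(-48) = 6)
  q = 2: r = 5, s = -1 − 2·7 = -15, t = 7 − 2·(-48) = 103  (check: 858·(-15) + 125·103 = 5)
  q = 1: r = 1, s = 7 − 1·(-15) = 22, t = -48 − 1·103 = -151  (check: 858·22 + 125·(-151) = 1)
The row with r = 1 (the gcd) gives the Bezout coefficients s = 22, t = -151.
Result: 858 · (22) + 125 · (-151) = 1.

gcd(858, 125) = 1; s = 22, t = -151 (check: 858·22 + 125·(-151) = 1).


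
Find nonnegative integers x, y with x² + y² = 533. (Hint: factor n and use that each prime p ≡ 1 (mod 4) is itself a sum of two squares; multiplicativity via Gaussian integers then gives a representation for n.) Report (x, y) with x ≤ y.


Step 1: Factor n = 533 = 13 · 41.
Step 2: Check the mod-4 condition on each prime factor: 13 ≡ 1 (mod 4), exponent 1; 41 ≡ 1 (mod 4), exponent 1.
All primes ≡ 3 (mod 4) appear to even exponent (or don't appear), so by the two-squares theorem n IS expressible as a sum of two squares.
Step 3: Build a representation. Here n = 13 · 41 is a product of primes ≡ 1 (mod 4). Each prime p ≡ 1 (mod 4) is itself a sum of two squares; find a² by testing p − a² for a perfect square:
  13: 13 − 1² = 12, 13 − 2² = 9 = 3² ⇒ 13 = 2² + 3².
  41: 41 − 1² = 40, 41 − 2² = 37, 41 − 3² = 32, 41 − 4² = 25 = 5² ⇒ 41 = 4² + 5².
  Combine using the Brahmagupta–Fibonacci identity (a² + b²)(c² + d²) = (ac − bd)² + (ad + bc)² = (ac + bd)² + (ad − bc)²:
  13 · 41 = 533: from (2² + 3²)(4² + 5²), take (2·4 − 3·5, 2·5 + 3·4) = (8 − 15, 10 + 12) = (-7, 22); dropping signs (only squares matter) gives (7, 22); check 7² + 22² = 49 + 484 = 533 ✓.
Step 4: Order so x ≤ y and verify: 7² + 22² = 49 + 484 = 533 = n. ✓

n = 533 = 7² + 22² (one valid representation with x ≤ y).


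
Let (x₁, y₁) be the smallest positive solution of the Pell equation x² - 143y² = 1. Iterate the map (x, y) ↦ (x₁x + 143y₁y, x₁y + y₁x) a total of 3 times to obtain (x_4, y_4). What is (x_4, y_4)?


Step 1: Find the fundamental solution (x₁, y₁) of x² - 143y² = 1.
  Expand √143 as a continued fraction. a₀ = ⌊√143⌋ = 11; iterate m_{k+1} = d_k·a_k − m_k, d_{k+1} = (143 − m_{k+1}²)/d_k, a_{k+1} = ⌊(a₀ + m_{k+1})/d_{k+1}⌋ (starting m₀ = 0, d₀ = 1), with convergents p_k = a_k·p_{k-1} + p_{k-2}, q_k = a_k·q_{k-1} + q_{k-2} (p₋₁ = 1, q₋₁ = 0):
  k = 0: a₀ = 11; p₀/q₀ = 11/1; p₀² − 143·q₀² = 121 − 143 = -22.
  k = 1: m = 11, d = 22, a = ⌊(11 + 11)/22⌋ = 1; p/q = (1·11 + 1)/(1·1 + 0) = 12/1; p² − 143·q² = 144 − 143 = 1.
  The first convergent with p² − 143·q² = 1 gives the fundamental solution (x₁, y₁) = (12, 1).
Step 2: Apply the recurrence (x_{n+1}, y_{n+1}) = (x₁x_n + 143y₁y_n, x₁y_n + y₁x_n) repeatedly.
  From (x_1, y_1) = (12, 1): x_2 = 12·12 + 143·1·1 = 287; y_2 = 12·1 + 1·12 = 24.
  From (x_2, y_2) = (287, 24): x_3 = 12·287 + 143·1·24 = 6876; y_3 = 12·24 + 1·287 = 575.
  From (x_3, y_3) = (6876, 575): x_4 = 12·6876 + 143·1·575 = 164737; y_4 = 12·575 + 1·6876 = 13776.
Step 3: Verify x_4² - 143·y_4² = 27138279169 - 27138279168 = 1 (should be 1). ✓

(x_1, y_1) = (12, 1); (x_4, y_4) = (164737, 13776).


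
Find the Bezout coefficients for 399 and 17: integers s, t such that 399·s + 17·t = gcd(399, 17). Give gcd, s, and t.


Euclidean algorithm on (399, 17) — divide until remainder is 0:
  399 = 23 · 17 + 8
  17 = 2 · 8 + 1
  8 = 8 · 1 + 0
gcd(399, 17) = 1.
Track Bezout coefficients alongside the remainders: start with r₀ = 399 = a·1 + b·0 (s = 1, t = 0) and r₁ = 17 = a·0 + b·1 (s = 0, t = 1); each new remainder r_{k+1} = r_{k-1} − q_k·r_k inherits s_{k+1} = s_{k-1} − q_k·s_k, t_{k+1} = t_{k-1} − q_k·t_k, so r_k = a·s_k + b·t_k at every step:
  q = 23: r = 8, s = 1 − 23·0 = 1, t = 0 − 23·1 = -23  (check: 399·1 + 17·(-23) = 8)
  q = 2: r = 1, s = 0 − 2·1 = -2, t = 1 − 2·(-23) = 47  (check: 399·(-2) + 17·47 = 1)
The row with r = 1 (the gcd) gives the Bezout coefficients s = -2, t = 47.
Result: 399 · (-2) + 17 · (47) = 1.

gcd(399, 17) = 1; s = -2, t = 47 (check: 399·(-2) + 17·47 = 1).


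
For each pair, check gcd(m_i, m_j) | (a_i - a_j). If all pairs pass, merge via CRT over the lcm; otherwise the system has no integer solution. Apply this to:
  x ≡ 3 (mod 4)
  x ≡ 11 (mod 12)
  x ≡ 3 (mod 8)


Moduli 4, 12, 8 are not pairwise coprime, so CRT works modulo lcm(m_i) when all pairwise compatibility conditions hold.
Pairwise compatibility: gcd(m_i, m_j) must divide a_i - a_j for every pair.
Merge one congruence at a time:
  Start: x ≡ 3 (mod 4).
  Combine with x ≡ 11 (mod 12): gcd(4, 12) = 4; 11 - 3 = 8, which IS divisible by 4, so compatible.
    Write x = 3 + 4·t and substitute into x ≡ 11 (mod 12): 4·t ≡ 11 − 3 = 8 (mod 12).
    Divide the congruence (and modulus) by g = 4: 1·t ≡ 2 (mod 3).
    So t ≡ 2 (mod 3).
    Then x = 3 + 4·2 = 11, valid modulo lcm(4, 12) = 12: x ≡ 11 (mod 12).
  Combine with x ≡ 3 (mod 8): gcd(12, 8) = 4; 3 - 11 = -8, which IS divisible by 4, so compatible.
    Write x = 11 + 12·t and substitute into x ≡ 3 (mod 8): 12·t ≡ 3 − 11 = -8 (mod 8).
    Divide the congruence (and modulus) by g = 4: 3·t ≡ -2 (mod 2).
    Reduce coefficients mod 2: 1·t ≡ 0 (mod 2).
    So t ≡ 0 (mod 2).
    Then x = 11 + 12·0 = 11, valid modulo lcm(12, 8) = 24: x ≡ 11 (mod 24).
Verify: 11 mod 4 = 3, 11 mod 12 = 11, 11 mod 8 = 3.

x ≡ 11 (mod 24).


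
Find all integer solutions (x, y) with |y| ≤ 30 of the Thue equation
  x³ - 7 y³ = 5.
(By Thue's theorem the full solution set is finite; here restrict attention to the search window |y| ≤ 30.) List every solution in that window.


The equation is x³ - 7y³ = 5. For fixed y, x³ = 7·y³ + 5, so a solution requires the RHS to be a perfect cube.
Strategy: iterate y from -30 to 30, compute RHS = 7·y³ + 5, and check whether it is a (positive or negative) perfect cube.
Check small values of y:
  y = 0: RHS = 5 is not a perfect cube.
  y = 1: RHS = 12 is not a perfect cube.
  y = -1: RHS = -2 is not a perfect cube.
  y = 2: RHS = 61 is not a perfect cube.
  y = -2: RHS = -51 is not a perfect cube.
  y = 3: RHS = 194 is not a perfect cube.
  y = -3: RHS = -184 is not a perfect cube.
Continuing the search up to |y| = 30 finds no solutions either.
No (x, y) in the scanned range satisfies the equation.

No integer solutions with |y| ≤ 30.


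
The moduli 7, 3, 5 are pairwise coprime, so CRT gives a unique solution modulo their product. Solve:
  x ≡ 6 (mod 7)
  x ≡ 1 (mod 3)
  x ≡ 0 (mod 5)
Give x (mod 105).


Moduli 7, 3, 5 are pairwise coprime; by CRT there is a unique solution modulo M = 7 · 3 · 5 = 105.
Solve pairwise, accumulating the modulus:
  Start with x ≡ 6 (mod 7).
  Combine with x ≡ 1 (mod 3): since gcd(7, 3) = 1, we get a unique residue mod 21.
    Write x = 6 + 7·t and substitute into x ≡ 1 (mod 3): 7·t ≡ 1 − 6 = -5 (mod 3).
    Reduce coefficients mod 3: 1·t ≡ 1 (mod 3).
    So t ≡ 1 (mod 3).
    Then x = 6 + 7·1 = 13, valid modulo lcm(7, 3) = 21: x ≡ 13 (mod 21).
  Combine with x ≡ 0 (mod 5): since gcd(21, 5) = 1, we get a unique residue mod 105.
    Write x = 13 + 21·t and substitute into x ≡ 0 (mod 5): 21·t ≡ 0 − 13 = -13 (mod 5).
    Reduce coefficients mod 5: 1·t ≡ 2 (mod 5).
    So t ≡ 2 (mod 5).
    Then x = 13 + 21·2 = 55, valid modulo lcm(21, 5) = 105: x ≡ 55 (mod 105).
Verify: 55 mod 7 = 6 ✓, 55 mod 3 = 1 ✓, 55 mod 5 = 0 ✓.

x ≡ 55 (mod 105).


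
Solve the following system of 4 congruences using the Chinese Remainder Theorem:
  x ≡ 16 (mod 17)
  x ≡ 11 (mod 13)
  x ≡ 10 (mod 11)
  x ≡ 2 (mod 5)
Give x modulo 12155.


Product of moduli M = 17 · 13 · 11 · 5 = 12155.
Merge one congruence at a time:
  Start: x ≡ 16 (mod 17).
  Combine with x ≡ 11 (mod 13); new modulus lcm = 221.
    Write x = 16 + 17·t and substitute into x ≡ 11 (mod 13): 17·t ≡ 11 − 16 = -5 (mod 13).
    Reduce coefficients mod 13: 4·t ≡ 8 (mod 13).
    The inverse of 4 mod 13 is 10 (since 4·10 = 40 = 3·13 + 1), so t ≡ 10·8 = 80 ≡ 2 (mod 13).
    Then x = 16 + 17·2 = 50, valid modulo lcm(17, 13) = 221: x ≡ 50 (mod 221).
  Combine with x ≡ 10 (mod 11); new modulus lcm = 2431.
    Write x = 50 + 221·t and substitute into x ≡ 10 (mod 11): 221·t ≡ 10 − 50 = -40 (mod 11).
    Reduce coefficients mod 11: 1·t ≡ 4 (mod 11).
    So t ≡ 4 (mod 11).
    Then x = 50 + 221·4 = 934, valid modulo lcm(221, 11) = 2431: x ≡ 934 (mod 2431).
  Combine with x ≡ 2 (mod 5); new modulus lcm = 12155.
    Write x = 934 + 2431·t and substitute into x ≡ 2 (mod 5): 2431·t ≡ 2 − 934 = -932 (mod 5).
    Reduce coefficients mod 5: 1·t ≡ 3 (mod 5).
    So t ≡ 3 (mod 5).
    Then x = 934 + 2431·3 = 8227, valid modulo lcm(2431, 5) = 12155: x ≡ 8227 (mod 12155).
Verify against each original: 8227 mod 17 = 16, 8227 mod 13 = 11, 8227 mod 11 = 10, 8227 mod 5 = 2.

x ≡ 8227 (mod 12155).


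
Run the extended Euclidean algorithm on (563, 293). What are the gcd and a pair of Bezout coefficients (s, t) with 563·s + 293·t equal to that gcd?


Euclidean algorithm on (563, 293) — divide until remainder is 0:
  563 = 1 · 293 + 270
  293 = 1 · 270 + 23
  270 = 11 · 23 + 17
  23 = 1 · 17 + 6
  17 = 2 · 6 + 5
  6 = 1 · 5 + 1
  5 = 5 · 1 + 0
gcd(563, 293) = 1.
Track Bezout coefficients alongside the remainders: start with r₀ = 563 = a·1 + b·0 (s = 1, t = 0) and r₁ = 293 = a·0 + b·1 (s = 0, t = 1); each new remainder r_{k+1} = r_{k-1} − q_k·r_k inherits s_{k+1} = s_{k-1} − q_k·s_k, t_{k+1} = t_{k-1} − q_k·t_k, so r_k = a·s_k + b·t_k at every step:
  q = 1: r = 270, s = 1 − 1·0 = 1, t = 0 − 1·1 = -1  (check: 563·1 + 293·(-1) = 270)
  q = 1: r = 23, s = 0 − 1·1 = -1, t = 1 − 1·(-1) = 2  (check: 563·(-1) + 293·2 = 23)
  q = 11: r = 17, s = 1 − 11·(-1) = 12, t = -1 − 11·2 = -23  (check: 563·12 + 293·(-23) = 17)
  q = 1: r = 6, s = -1 − 1·12 = -13, t = 2 − 1·(-23) = 25  (check: 563·(-13) + 293·25 = 6)
  q = 2: r = 5, s = 12 − 2·(-13) = 38, t = -23 − 2·25 = -73  (check: 563·38 + 293·(-73) = 5)
  q = 1: r = 1, s = -13 − 1·38 = -51, t = 25 − 1·(-73) = 98  (check: 563·(-51) + 293·98 = 1)
The row with r = 1 (the gcd) gives the Bezout coefficients s = -51, t = 98.
Result: 563 · (-51) + 293 · (98) = 1.

gcd(563, 293) = 1; s = -51, t = 98 (check: 563·(-51) + 293·98 = 1).


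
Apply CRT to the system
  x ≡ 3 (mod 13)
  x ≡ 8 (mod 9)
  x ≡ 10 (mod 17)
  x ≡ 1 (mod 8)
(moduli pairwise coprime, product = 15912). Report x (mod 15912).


Product of moduli M = 13 · 9 · 17 · 8 = 15912.
Merge one congruence at a time:
  Start: x ≡ 3 (mod 13).
  Combine with x ≡ 8 (mod 9); new modulus lcm = 117.
    Write x = 3 + 13·t and substitute into x ≡ 8 (mod 9): 13·t ≡ 8 − 3 = 5 (mod 9).
    Reduce coefficients mod 9: 4·t ≡ 5 (mod 9).
    The inverse of 4 mod 9 is 7 (since 4·7 = 28 = 3·9 + 1), so t ≡ 7·5 = 35 ≡ 8 (mod 9).
    Then x = 3 + 13·8 = 107, valid modulo lcm(13, 9) = 117: x ≡ 107 (mod 117).
  Combine with x ≡ 10 (mod 17); new modulus lcm = 1989.
    Write x = 107 + 117·t and substitute into x ≡ 10 (mod 17): 117·t ≡ 10 − 107 = -97 (mod 17).
    Reduce coefficients mod 17: 15·t ≡ 5 (mod 17).
    The inverse of 15 mod 17 is 8 (since 15·8 = 120 = 7·17 + 1), so t ≡ 8·5 = 40 ≡ 6 (mod 17).
    Then x = 107 + 117·6 = 809, valid modulo lcm(117, 17) = 1989: x ≡ 809 (mod 1989).
  Combine with x ≡ 1 (mod 8); new modulus lcm = 15912.
    Write x = 809 + 1989·t and substitute into x ≡ 1 (mod 8): 1989·t ≡ 1 − 809 = -808 (mod 8).
    Reduce coefficients mod 8: 5·t ≡ 0 (mod 8).
    The inverse of 5 mod 8 is 5 (since 5·5 = 25 = 3·8 + 1), so t ≡ 5·0 = 0 ≡ 0 (mod 8).
    Then x = 809 + 1989·0 = 809, valid modulo lcm(1989, 8) = 15912: x ≡ 809 (mod 15912).
Verify against each original: 809 mod 13 = 3, 809 mod 9 = 8, 809 mod 17 = 10, 809 mod 8 = 1.

x ≡ 809 (mod 15912).


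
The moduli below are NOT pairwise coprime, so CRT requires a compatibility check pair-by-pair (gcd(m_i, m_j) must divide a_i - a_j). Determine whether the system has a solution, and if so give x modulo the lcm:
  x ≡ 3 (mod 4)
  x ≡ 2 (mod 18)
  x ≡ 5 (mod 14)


Moduli 4, 18, 14 are not pairwise coprime, so CRT works modulo lcm(m_i) when all pairwise compatibility conditions hold.
Pairwise compatibility: gcd(m_i, m_j) must divide a_i - a_j for every pair.
Merge one congruence at a time:
  Start: x ≡ 3 (mod 4).
  Combine with x ≡ 2 (mod 18): gcd(4, 18) = 2, and 2 - 3 = -1 is NOT divisible by 2.
    ⇒ system is inconsistent (no integer solution).

No solution (the system is inconsistent).


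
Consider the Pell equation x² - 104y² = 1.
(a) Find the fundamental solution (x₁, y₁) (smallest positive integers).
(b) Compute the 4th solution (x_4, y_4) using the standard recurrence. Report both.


Step 1: Find the fundamental solution (x₁, y₁) of x² - 104y² = 1.
  Expand √104 as a continued fraction. a₀ = ⌊√104⌋ = 10; iterate m_{k+1} = d_k·a_k − m_k, d_{k+1} = (104 − m_{k+1}²)/d_k, a_{k+1} = ⌊(a₀ + m_{k+1})/d_{k+1}⌋ (starting m₀ = 0, d₀ = 1), with convergents p_k = a_k·p_{k-1} + p_{k-2}, q_k = a_k·q_{k-1} + q_{k-2} (p₋₁ = 1, q₋₁ = 0):
  k = 0: a₀ = 10; p₀/q₀ = 10/1; p₀² − 104·q₀² = 100 − 104 = -4.
  k = 1: m = 10, d = 4, a = ⌊(10 + 10)/4⌋ = 5; p/q = (5·10 + 1)/(5·1 + 0) = 51/5; p² − 104·q² = 2601 − 2600 = 1.
  The first convergent with p² − 104·q² = 1 gives the fundamental solution (x₁, y₁) = (51, 5).
Step 2: Apply the recurrence (x_{n+1}, y_{n+1}) = (x₁x_n + 104y₁y_n, x₁y_n + y₁x_n) repeatedly.
  From (x_1, y_1) = (51, 5): x_2 = 51·51 + 104·5·5 = 5201; y_2 = 51·5 + 5·51 = 510.
  From (x_2, y_2) = (5201, 510): x_3 = 51·5201 + 104·5·510 = 530451; y_3 = 51·510 + 5·5201 = 52015.
  From (x_3, y_3) = (530451, 52015): x_4 = 51·530451 + 104·5·52015 = 54100801; y_4 = 51·52015 + 5·530451 = 5305020.
Step 3: Verify x_4² - 104·y_4² = 2926896668841601 - 2926896668841600 = 1 (should be 1). ✓

(x_1, y_1) = (51, 5); (x_4, y_4) = (54100801, 5305020).


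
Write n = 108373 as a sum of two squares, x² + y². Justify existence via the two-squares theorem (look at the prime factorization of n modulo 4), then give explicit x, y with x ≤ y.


Step 1: Factor n = 108373 = 29 · 37 · 101.
Step 2: Check the mod-4 condition on each prime factor: 29 ≡ 1 (mod 4), exponent 1; 37 ≡ 1 (mod 4), exponent 1; 101 ≡ 1 (mod 4), exponent 1.
All primes ≡ 3 (mod 4) appear to even exponent (or don't appear), so by the two-squares theorem n IS expressible as a sum of two squares.
Step 3: Build a representation. Here n = 29 · 37 · 101 is a product of primes ≡ 1 (mod 4). Each prime p ≡ 1 (mod 4) is itself a sum of two squares; find a² by testing p − a² for a perfect square:
  29: 29 − 1² = 28, 29 − 2² = 25 = 5² ⇒ 29 = 2² + 5².
  37: 37 − 1² = 36 = 6² ⇒ 37 = 1² + 6².
  101: 101 − 1² = 100 = 10² ⇒ 101 = 1² + 10².
  Combine using the Brahmagupta–Fibonacci identity (a² + b²)(c² + d²) = (ac − bd)² + (ad + bc)² = (ac + bd)² + (ad − bc)²:
  29 · 37 = 1073: from (2² + 5²)(1² + 6²), take (2·1 − 5·6, 2·6 + 5·1) = (2 − 30, 12 + 5) = (-28, 17); dropping signs (only squares matter) gives (28, 17); check 28² + 17² = 784 + 289 = 1073 ✓.
  1073 · 101 = 108373: from (28² + 17²)(1² + 10²), take (28·1 − 17·10, 28·10 + 17·1) = (28 − 170, 280 + 17) = (-142, 297); dropping signs (only squares matter) gives (142, 297); check 142² + 297² = 20164 + 88209 = 108373 ✓.
Step 4: Order so x ≤ y and verify: 142² + 297² = 20164 + 88209 = 108373 = n. ✓

n = 108373 = 142² + 297² (one valid representation with x ≤ y).


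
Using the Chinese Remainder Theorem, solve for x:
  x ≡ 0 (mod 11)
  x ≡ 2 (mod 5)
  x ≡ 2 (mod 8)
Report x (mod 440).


Moduli 11, 5, 8 are pairwise coprime; by CRT there is a unique solution modulo M = 11 · 5 · 8 = 440.
Solve pairwise, accumulating the modulus:
  Start with x ≡ 0 (mod 11).
  Combine with x ≡ 2 (mod 5): since gcd(11, 5) = 1, we get a unique residue mod 55.
    Write x = 0 + 11·t and substitute into x ≡ 2 (mod 5): 11·t ≡ 2 − 0 = 2 (mod 5).
    Reduce coefficients mod 5: 1·t ≡ 2 (mod 5).
    So t ≡ 2 (mod 5).
    Then x = 0 + 11·2 = 22, valid modulo lcm(11, 5) = 55: x ≡ 22 (mod 55).
  Combine with x ≡ 2 (mod 8): since gcd(55, 8) = 1, we get a unique residue mod 440.
    Write x = 22 + 55·t and substitute into x ≡ 2 (mod 8): 55·t ≡ 2 − 22 = -20 (mod 8).
    Reduce coefficients mod 8: 7·t ≡ 4 (mod 8).
    The inverse of 7 mod 8 is 7 (since 7·7 = 49 = 6·8 + 1), so t ≡ 7·4 = 28 ≡ 4 (mod 8).
    Then x = 22 + 55·4 = 242, valid modulo lcm(55, 8) = 440: x ≡ 242 (mod 440).
Verify: 242 mod 11 = 0 ✓, 242 mod 5 = 2 ✓, 242 mod 8 = 2 ✓.

x ≡ 242 (mod 440).


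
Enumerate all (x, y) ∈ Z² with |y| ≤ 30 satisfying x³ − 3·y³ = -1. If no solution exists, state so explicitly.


The equation is x³ - 3y³ = -1. For fixed y, x³ = 3·y³ − 1, so a solution requires the RHS to be a perfect cube.
Strategy: iterate y from -30 to 30, compute RHS = 3·y³ − 1, and check whether it is a (positive or negative) perfect cube.
Check small values of y:
  y = 0: RHS = -1 = (-1)³ ⇒ x = -1 works.
  y = 1: RHS = 2 is not a perfect cube.
  y = -1: RHS = -4 is not a perfect cube.
  y = 2: RHS = 23 is not a perfect cube.
  y = -2: RHS = -25 is not a perfect cube.
  y = 3: RHS = 80 is not a perfect cube.
  y = -3: RHS = -82 is not a perfect cube.
Continuing the search up to |y| = 30 finds no further solutions beyond those listed.
Collected solutions: (-1, 0).

Solutions (with |y| ≤ 30): (-1, 0).


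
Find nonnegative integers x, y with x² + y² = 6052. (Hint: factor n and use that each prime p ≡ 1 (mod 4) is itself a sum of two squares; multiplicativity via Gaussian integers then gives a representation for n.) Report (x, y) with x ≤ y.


Step 1: Factor n = 6052 = 2^2 · 17 · 89.
Step 2: Check the mod-4 condition on each prime factor: 2 = 2 (special); 17 ≡ 1 (mod 4), exponent 1; 89 ≡ 1 (mod 4), exponent 1.
All primes ≡ 3 (mod 4) appear to even exponent (or don't appear), so by the two-squares theorem n IS expressible as a sum of two squares.
Step 3: Build a representation. Group n = k² · m with k = 2 and m = 17 · 89 = 1513 (a product of primes ≡ 1 (mod 4)); a representation of m scales to one of n via (k·x)² + (k·y)² = k²(x² + y²). Each prime p ≡ 1 (mod 4) is itself a sum of two squares; find a² by testing p − a² for a perfect square:
  17: 17 − 1² = 16 = 4² ⇒ 17 = 1² + 4².
  89: 89 − 1² = 88, 89 − 2² = 85, 89 − 3² = 80, 89 − 4² = 73, 89 − 5² = 64 = 8² ⇒ 89 = 5² + 8².
  Combine using the Brahmagupta–Fibonacci identity (a² + b²)(c² + d²) = (ac − bd)² + (ad + bc)² = (ac + bd)² + (ad − bc)²:
  17 · 89 = 1513: from (1² + 4²)(5² + 8²), take (1·5 − 4·8, 1·8 + 4·5) = (5 − 32, 8 + 20) = (-27, 28); dropping signs (only squares matter) gives (27, 28); check 27² + 28² = 729 + 784 = 1513 ✓.
  Scale by k = 2: (2·27, 2·28) = (54, 56).
Step 4: Order so x ≤ y and verify: 54² + 56² = 2916 + 3136 = 6052 = n. ✓

n = 6052 = 54² + 56² (one valid representation with x ≤ y).


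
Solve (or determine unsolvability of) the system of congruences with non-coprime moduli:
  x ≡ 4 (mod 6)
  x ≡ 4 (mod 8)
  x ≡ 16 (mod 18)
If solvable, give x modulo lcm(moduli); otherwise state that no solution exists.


Moduli 6, 8, 18 are not pairwise coprime, so CRT works modulo lcm(m_i) when all pairwise compatibility conditions hold.
Pairwise compatibility: gcd(m_i, m_j) must divide a_i - a_j for every pair.
Merge one congruence at a time:
  Start: x ≡ 4 (mod 6).
  Combine with x ≡ 4 (mod 8): gcd(6, 8) = 2; 4 - 4 = 0, which IS divisible by 2, so compatible.
    Write x = 4 + 6·t and substitute into x ≡ 4 (mod 8): 6·t ≡ 4 − 4 = 0 (mod 8).
    Divide the congruence (and modulus) by g = 2: 3·t ≡ 0 (mod 4).
    The inverse of 3 mod 4 is 3 (since 3·3 = 9 = 2·4 + 1), so t ≡ 3·0 = 0 ≡ 0 (mod 4).
    Then x = 4 + 6·0 = 4, valid modulo lcm(6, 8) = 24: x ≡ 4 (mod 24).
  Combine with x ≡ 16 (mod 18): gcd(24, 18) = 6; 16 - 4 = 12, which IS divisible by 6, so compatible.
    Write x = 4 + 24·t and substitute into x ≡ 16 (mod 18): 24·t ≡ 16 − 4 = 12 (mod 18).
    Divide the congruence (and modulus) by g = 6: 4·t ≡ 2 (mod 3).
    Reduce coefficients mod 3: 1·t ≡ 2 (mod 3).
    So t ≡ 2 (mod 3).
    Then x = 4 + 24·2 = 52, valid modulo lcm(24, 18) = 72: x ≡ 52 (mod 72).
Verify: 52 mod 6 = 4, 52 mod 8 = 4, 52 mod 18 = 16.

x ≡ 52 (mod 72).


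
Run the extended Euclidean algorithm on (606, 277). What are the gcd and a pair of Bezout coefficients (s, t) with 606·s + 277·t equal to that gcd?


Euclidean algorithm on (606, 277) — divide until remainder is 0:
  606 = 2 · 277 + 52
  277 = 5 · 52 + 17
  52 = 3 · 17 + 1
  17 = 17 · 1 + 0
gcd(606, 277) = 1.
Track Bezout coefficients alongside the remainders: start with r₀ = 606 = a·1 + b·0 (s = 1, t = 0) and r₁ = 277 = a·0 + b·1 (s = 0, t = 1); each new remainder r_{k+1} = r_{k-1} − q_k·r_k inherits s_{k+1} = s_{k-1} − q_k·s_k, t_{k+1} = t_{k-1} − q_k·t_k, so r_k = a·s_k + b·t_k at every step:
  q = 2: r = 52, s = 1 − 2·0 = 1, t = 0 − 2·1 = -2  (check: 606·1 + 277·(-2) = 52)
  q = 5: r = 17, s = 0 − 5·1 = -5, t = 1 − 5·(-2) = 11  (check: 606·(-5) + 277·11 = 17)
  q = 3: r = 1, s = 1 − 3·(-5) = 16, t = -2 − 3·11 = -35  (check: 606·16 + 277·(-35) = 1)
The row with r = 1 (the gcd) gives the Bezout coefficients s = 16, t = -35.
Result: 606 · (16) + 277 · (-35) = 1.

gcd(606, 277) = 1; s = 16, t = -35 (check: 606·16 + 277·(-35) = 1).


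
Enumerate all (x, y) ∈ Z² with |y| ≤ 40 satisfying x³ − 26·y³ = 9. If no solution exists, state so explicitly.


The equation is x³ - 26y³ = 9. For fixed y, x³ = 26·y³ + 9, so a solution requires the RHS to be a perfect cube.
Strategy: iterate y from -40 to 40, compute RHS = 26·y³ + 9, and check whether it is a (positive or negative) perfect cube.
Check small values of y:
  y = 0: RHS = 9 is not a perfect cube.
  y = 1: RHS = 35 is not a perfect cube.
  y = -1: RHS = -17 is not a perfect cube.
  y = 2: RHS = 217 is not a perfect cube.
  y = -2: RHS = -199 is not a perfect cube.
  y = 3: RHS = 711 is not a perfect cube.
  y = -3: RHS = -693 is not a perfect cube.
Continuing the search up to |y| = 40 finds no solutions either.
No (x, y) in the scanned range satisfies the equation.

No integer solutions with |y| ≤ 40.


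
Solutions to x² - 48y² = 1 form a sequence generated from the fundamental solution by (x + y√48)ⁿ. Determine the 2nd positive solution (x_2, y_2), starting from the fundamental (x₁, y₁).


Step 1: Find the fundamental solution (x₁, y₁) of x² - 48y² = 1.
  Expand √48 as a continued fraction. a₀ = ⌊√48⌋ = 6; iterate m_{k+1} = d_k·a_k − m_k, d_{k+1} = (48 − m_{k+1}²)/d_k, a_{k+1} = ⌊(a₀ + m_{k+1})/d_{k+1}⌋ (starting m₀ = 0, d₀ = 1), with convergents p_k = a_k·p_{k-1} + p_{k-2}, q_k = a_k·q_{k-1} + q_{k-2} (p₋₁ = 1, q₋₁ = 0):
  k = 0: a₀ = 6; p₀/q₀ = 6/1; p₀² − 48·q₀² = 36 − 48 = -12.
  k = 1: m = 6, d = 12, a = ⌊(6 + 6)/12⌋ = 1; p/q = (1·6 + 1)/(1·1 + 0) = 7/1; p² − 48·q² = 49 − 48 = 1.
  The first convergent with p² − 48·q² = 1 gives the fundamental solution (x₁, y₁) = (7, 1).
Step 2: Apply the recurrence (x_{n+1}, y_{n+1}) = (x₁x_n + 48y₁y_n, x₁y_n + y₁x_n) repeatedly.
  From (x_1, y_1) = (7, 1): x_2 = 7·7 + 48·1·1 = 97; y_2 = 7·1 + 1·7 = 14.
Step 3: Verify x_2² - 48·y_2² = 9409 - 9408 = 1 (should be 1). ✓

(x_1, y_1) = (7, 1); (x_2, y_2) = (97, 14).


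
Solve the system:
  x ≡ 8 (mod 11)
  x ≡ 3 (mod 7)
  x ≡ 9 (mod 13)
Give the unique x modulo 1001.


Moduli 11, 7, 13 are pairwise coprime; by CRT there is a unique solution modulo M = 11 · 7 · 13 = 1001.
Solve pairwise, accumulating the modulus:
  Start with x ≡ 8 (mod 11).
  Combine with x ≡ 3 (mod 7): since gcd(11, 7) = 1, we get a unique residue mod 77.
    Write x = 8 + 11·t and substitute into x ≡ 3 (mod 7): 11·t ≡ 3 − 8 = -5 (mod 7).
    Reduce coefficients mod 7: 4·t ≡ 2 (mod 7).
    The inverse of 4 mod 7 is 2 (since 4·2 = 8 = 1·7 + 1), so t ≡ 2·2 = 4 ≡ 4 (mod 7).
    Then x = 8 + 11·4 = 52, valid modulo lcm(11, 7) = 77: x ≡ 52 (mod 77).
  Combine with x ≡ 9 (mod 13): since gcd(77, 13) = 1, we get a unique residue mod 1001.
    Write x = 52 + 77·t and substitute into x ≡ 9 (mod 13): 77·t ≡ 9 − 52 = -43 (mod 13).
    Reduce coefficients mod 13: 12·t ≡ 9 (mod 13).
    The inverse of 12 mod 13 is 12 (since 12·12 = 144 = 11·13 + 1), so t ≡ 12·9 = 108 ≡ 4 (mod 13).
    Then x = 52 + 77·4 = 360, valid modulo lcm(77, 13) = 1001: x ≡ 360 (mod 1001).
Verify: 360 mod 11 = 8 ✓, 360 mod 7 = 3 ✓, 360 mod 13 = 9 ✓.

x ≡ 360 (mod 1001).


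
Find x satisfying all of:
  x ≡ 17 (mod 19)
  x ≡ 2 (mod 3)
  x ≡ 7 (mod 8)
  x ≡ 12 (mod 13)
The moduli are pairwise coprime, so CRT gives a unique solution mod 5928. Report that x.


Product of moduli M = 19 · 3 · 8 · 13 = 5928.
Merge one congruence at a time:
  Start: x ≡ 17 (mod 19).
  Combine with x ≡ 2 (mod 3); new modulus lcm = 57.
    Write x = 17 + 19·t and substitute into x ≡ 2 (mod 3): 19·t ≡ 2 − 17 = -15 (mod 3).
    Reduce coefficients mod 3: 1·t ≡ 0 (mod 3).
    So t ≡ 0 (mod 3).
    Then x = 17 + 19·0 = 17, valid modulo lcm(19, 3) = 57: x ≡ 17 (mod 57).
  Combine with x ≡ 7 (mod 8); new modulus lcm = 456.
    Write x = 17 + 57·t and substitute into x ≡ 7 (mod 8): 57·t ≡ 7 − 17 = -10 (mod 8).
    Reduce coefficients mod 8: 1·t ≡ 6 (mod 8).
    So t ≡ 6 (mod 8).
    Then x = 17 + 57·6 = 359, valid modulo lcm(57, 8) = 456: x ≡ 359 (mod 456).
  Combine with x ≡ 12 (mod 13); new modulus lcm = 5928.
    Write x = 359 + 456·t and substitute into x ≡ 12 (mod 13): 456·t ≡ 12 − 359 = -347 (mod 13).
    Reduce coefficients mod 13: 1·t ≡ 4 (mod 13).
    So t ≡ 4 (mod 13).
    Then x = 359 + 456·4 = 2183, valid modulo lcm(456, 13) = 5928: x ≡ 2183 (mod 5928).
Verify against each original: 2183 mod 19 = 17, 2183 mod 3 = 2, 2183 mod 8 = 7, 2183 mod 13 = 12.

x ≡ 2183 (mod 5928).


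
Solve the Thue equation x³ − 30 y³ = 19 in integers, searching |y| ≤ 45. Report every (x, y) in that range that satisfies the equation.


The equation is x³ - 30y³ = 19. For fixed y, x³ = 30·y³ + 19, so a solution requires the RHS to be a perfect cube.
Strategy: iterate y from -45 to 45, compute RHS = 30·y³ + 19, and check whether it is a (positive or negative) perfect cube.
Check small values of y:
  y = 0: RHS = 19 is not a perfect cube.
  y = 1: RHS = 49 is not a perfect cube.
  y = -1: RHS = -11 is not a perfect cube.
  y = 2: RHS = 259 is not a perfect cube.
  y = -2: RHS = -221 is not a perfect cube.
  y = 3: RHS = 829 is not a perfect cube.
  y = -3: RHS = -791 is not a perfect cube.
Continuing the search up to |y| = 45 finds no solutions either.
No (x, y) in the scanned range satisfies the equation.

No integer solutions with |y| ≤ 45.


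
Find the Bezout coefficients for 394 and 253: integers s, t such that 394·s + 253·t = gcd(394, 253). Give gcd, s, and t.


Euclidean algorithm on (394, 253) — divide until remainder is 0:
  394 = 1 · 253 + 141
  253 = 1 · 141 + 112
  141 = 1 · 112 + 29
  112 = 3 · 29 + 25
  29 = 1 · 25 + 4
  25 = 6 · 4 + 1
  4 = 4 · 1 + 0
gcd(394, 253) = 1.
Track Bezout coefficients alongside the remainders: start with r₀ = 394 = a·1 + b·0 (s = 1, t = 0) and r₁ = 253 = a·0 + b·1 (s = 0, t = 1); each new remainder r_{k+1} = r_{k-1} − q_k·r_k inherits s_{k+1} = s_{k-1} − q_k·s_k, t_{k+1} = t_{k-1} − q_k·t_k, so r_k = a·s_k + b·t_k at every step:
  q = 1: r = 141, s = 1 − 1·0 = 1, t = 0 − 1·1 = -1  (check: 394·1 + 253·(-1) = 141)
  q = 1: r = 112, s = 0 − 1·1 = -1, t = 1 − 1·(-1) = 2  (check: 394·(-1) + 253·2 = 112)
  q = 1: r = 29, s = 1 − 1·(-1) = 2, t = -1 − 1·2 = -3  (check: 394·2 + 253·(-3) = 29)
  q = 3: r = 25, s = -1 − 3·2 = -7, t = 2 − 3·(-3) = 11  (check: 394·(-7) + 253·11 = 25)
  q = 1: r = 4, s = 2 − 1·(-7) = 9, t = -3 − 1·11 = -14  (check: 394·9 + 253·(-14) = 4)
  q = 6: r = 1, s = -7 − 6·9 = -61, t = 11 − 6·(-14) = 95  (check: 394·(-61) + 253·95 = 1)
The row with r = 1 (the gcd) gives the Bezout coefficients s = -61, t = 95.
Result: 394 · (-61) + 253 · (95) = 1.

gcd(394, 253) = 1; s = -61, t = 95 (check: 394·(-61) + 253·95 = 1).


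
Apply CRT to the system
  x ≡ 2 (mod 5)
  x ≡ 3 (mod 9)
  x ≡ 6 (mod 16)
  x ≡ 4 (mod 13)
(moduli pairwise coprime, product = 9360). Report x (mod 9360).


Product of moduli M = 5 · 9 · 16 · 13 = 9360.
Merge one congruence at a time:
  Start: x ≡ 2 (mod 5).
  Combine with x ≡ 3 (mod 9); new modulus lcm = 45.
    Write x = 2 + 5·t and substitute into x ≡ 3 (mod 9): 5·t ≡ 3 − 2 = 1 (mod 9).
    The inverse of 5 mod 9 is 2 (since 5·2 = 10 = 1·9 + 1), so t ≡ 2·1 = 2 ≡ 2 (mod 9).
    Then x = 2 + 5·2 = 12, valid modulo lcm(5, 9) = 45: x ≡ 12 (mod 45).
  Combine with x ≡ 6 (mod 16); new modulus lcm = 720.
    Write x = 12 + 45·t and substitute into x ≡ 6 (mod 16): 45·t ≡ 6 − 12 = -6 (mod 16).
    Reduce coefficients mod 16: 13·t ≡ 10 (mod 16).
    The inverse of 13 mod 16 is 5 (since 13·5 = 65 = 4·16 + 1), so t ≡ 5·10 = 50 ≡ 2 (mod 16).
    Then x = 12 + 45·2 = 102, valid modulo lcm(45, 16) = 720: x ≡ 102 (mod 720).
  Combine with x ≡ 4 (mod 13); new modulus lcm = 9360.
    Write x = 102 + 720·t and substitute into x ≡ 4 (mod 13): 720·t ≡ 4 − 102 = -98 (mod 13).
    Reduce coefficients mod 13: 5·t ≡ 6 (mod 13).
    The inverse of 5 mod 13 is 8 (since 5·8 = 40 = 3·13 + 1), so t ≡ 8·6 = 48 ≡ 9 (mod 13).
    Then x = 102 + 720·9 = 6582, valid modulo lcm(720, 13) = 9360: x ≡ 6582 (mod 9360).
Verify against each original: 6582 mod 5 = 2, 6582 mod 9 = 3, 6582 mod 16 = 6, 6582 mod 13 = 4.

x ≡ 6582 (mod 9360).


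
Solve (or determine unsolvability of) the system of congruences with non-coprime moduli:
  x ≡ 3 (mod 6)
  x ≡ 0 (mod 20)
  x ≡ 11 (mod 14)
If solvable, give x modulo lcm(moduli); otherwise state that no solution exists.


Moduli 6, 20, 14 are not pairwise coprime, so CRT works modulo lcm(m_i) when all pairwise compatibility conditions hold.
Pairwise compatibility: gcd(m_i, m_j) must divide a_i - a_j for every pair.
Merge one congruence at a time:
  Start: x ≡ 3 (mod 6).
  Combine with x ≡ 0 (mod 20): gcd(6, 20) = 2, and 0 - 3 = -3 is NOT divisible by 2.
    ⇒ system is inconsistent (no integer solution).

No solution (the system is inconsistent).


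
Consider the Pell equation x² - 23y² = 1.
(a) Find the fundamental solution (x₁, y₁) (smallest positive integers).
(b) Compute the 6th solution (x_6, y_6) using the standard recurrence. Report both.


Step 1: Find the fundamental solution (x₁, y₁) of x² - 23y² = 1.
  Expand √23 as a continued fraction. a₀ = ⌊√23⌋ = 4; iterate m_{k+1} = d_k·a_k − m_k, d_{k+1} = (23 − m_{k+1}²)/d_k, a_{k+1} = ⌊(a₀ + m_{k+1})/d_{k+1}⌋ (starting m₀ = 0, d₀ = 1), with convergents p_k = a_k·p_{k-1} + p_{k-2}, q_k = a_k·q_{k-1} + q_{k-2} (p₋₁ = 1, q₋₁ = 0):
  k = 0: a₀ = 4; p₀/q₀ = 4/1; p₀² − 23·q₀² = 16 − 23 = -7.
  k = 1: m = 4, d = 7, a = ⌊(4 + 4)/7⌋ = 1; p/q = (1·4 + 1)/(1·1 + 0) = 5/1; p² − 23·q² = 25 − 23 = 2.
  k = 2: m = 3, d = 2, a = ⌊(4 + 3)/2⌋ = 3; p/q = (3·5 + 4)/(3·1 + 1) = 19/4; p² − 23·q² = 361 − 368 = -7.
  k = 3: m = 3, d = 7, a = ⌊(4 + 3)/7⌋ = 1; p/q = (1·19 + 5)/(1·4 + 1) = 24/5; p² − 23·q² = 576 − 575 = 1.
  The first convergent with p² − 23·q² = 1 gives the fundamental solution (x₁, y₁) = (24, 5).
Step 2: Apply the recurrence (x_{n+1}, y_{n+1}) = (x₁x_n + 23y₁y_n, x₁y_n + y₁x_n) repeatedly.
  From (x_1, y_1) = (24, 5): x_2 = 24·24 + 23·5·5 = 1151; y_2 = 24·5 + 5·24 = 240.
  From (x_2, y_2) = (1151, 240): x_3 = 24·1151 + 23·5·240 = 55224; y_3 = 24·240 + 5·1151 = 11515.
  From (x_3, y_3) = (55224, 11515): x_4 = 24·55224 + 23·5·11515 = 2649601; y_4 = 24·11515 + 5·55224 = 552480.
  From (x_4, y_4) = (2649601, 552480): x_5 = 24·2649601 + 23·5·552480 = 127125624; y_5 = 24·552480 + 5·2649601 = 26507525.
  From (x_5, y_5) = (127125624, 26507525): x_6 = 24·127125624 + 23·5·26507525 = 6099380351; y_6 = 24·26507525 + 5·127125624 = 1271808720.
Step 3: Verify x_6² - 23·y_6² = 37202440666164883201 - 37202440666164883200 = 1 (should be 1). ✓

(x_1, y_1) = (24, 5); (x_6, y_6) = (6099380351, 1271808720).
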